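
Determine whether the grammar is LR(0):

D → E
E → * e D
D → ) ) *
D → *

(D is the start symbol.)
No. Shift-reduce conflict between [D → * .] and [E → * . e D]

A grammar is LR(0) if no state in the canonical LR(0) collection has:
  - both a shift item (dot before a terminal) and a complete item (shift-reduce conflict), or
  - two or more complete items (reduce-reduce conflict; the accept item [D' → D .] counts as a complete item here).

Augment with D' → D and build the canonical LR(0) collection (I0 = CLOSURE({[D' → . D]}), then GOTO on every symbol after a dot until no new states appear). It has 9 states:
  I0: { [D → . ) ) *], [D → . *], [D → . E], [D' → . D], [E → . * e D] }  — shift
  I1: { [D → ) . ) *] }  — shift
  I2: { [D → * .], [E → * . e D] }  — shift, reduce
  I3: { [D' → D .] }  — accept
  I4: { [D → E .] }  — reduce
  I5: { [D → . ) ) *], [D → . *], [D → . E], [E → * e . D], [E → . * e D] }  — shift
  I6: { [E → * e D .] }  — reduce
  I7: { [D → ) ) . *] }  — shift
  I8: { [D → ) ) * .] }  — reduce

Conflict in state I2:
  Shift-reduce conflict between [D → * .] and [E → * . e D]
So the grammar is NOT LR(0).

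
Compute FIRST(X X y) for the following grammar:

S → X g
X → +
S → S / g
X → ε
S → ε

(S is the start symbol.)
{ '+', 'y' }

FIRST sets of the non-terminals involved (from the grammar, by fixed-point iteration):
  FIRST(X) = { '+', ε }

To compute FIRST(X X y), process the symbols left to right:
Symbol X is a non-terminal. Add FIRST(X) \ {ε} = { '+' }
X is nullable (ε ∈ FIRST(X)), continue to the next symbol.
Symbol X is a non-terminal. Add FIRST(X) \ {ε} = { '+' }
X is nullable (ε ∈ FIRST(X)), continue to the next symbol.
Symbol y is a terminal. Add 'y' and stop.
FIRST(X X y) = { '+', 'y' }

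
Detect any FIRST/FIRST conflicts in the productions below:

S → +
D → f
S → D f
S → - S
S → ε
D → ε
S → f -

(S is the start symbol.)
Yes. S → D f / S → f '-' on { 'f' }

A FIRST/FIRST conflict occurs when two productions N → α and N → β for the same non-terminal have FIRST(α) ∩ FIRST(β) ≠ ∅ (with ε ∈ FIRST of a nullable right-hand side, so two nullable alternatives also conflict).

FIRST sets of the non-terminals at (or reachable through a nullable prefix from) the front of some alternative:
  FIRST(D) = { 'f', ε }

Productions for S:
  S → +: FIRST = { '+' }
  S → D f: FIRST = { 'f' }
  S → - S: FIRST = { '-' }
  S → ε: FIRST = { ε }
  S → f -: FIRST = { 'f' }
Productions for D:
  D → f: FIRST = { 'f' }
  D → ε: FIRST = { ε }

Conflict for S: S → D f and S → f -
  Overlap: { 'f' }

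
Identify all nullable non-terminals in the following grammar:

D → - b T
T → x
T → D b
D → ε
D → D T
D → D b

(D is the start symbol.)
A non-terminal is nullable if it can derive ε (the empty string): either it has an ε-production, or it has a production whose right-hand side consists entirely of nullable non-terminals.

ε-productions: D → ε
So D is immediately nullable.
No further non-terminal can be added: every production for the remaining non-terminals contains a terminal or a non-nullable non-terminal.
Nullable = { 'D' }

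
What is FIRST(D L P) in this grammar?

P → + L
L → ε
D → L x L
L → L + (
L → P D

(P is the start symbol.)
FIRST sets of the non-terminals involved (from the grammar, by fixed-point iteration):
  FIRST(D) = { '+', 'x' }

To compute FIRST(D L P), process the symbols left to right:
Symbol D is a non-terminal. Add FIRST(D) \ {ε} = { '+', 'x' }
D is not nullable (ε ∉ FIRST(D)), so stop here.
FIRST(D L P) = { '+', 'x' }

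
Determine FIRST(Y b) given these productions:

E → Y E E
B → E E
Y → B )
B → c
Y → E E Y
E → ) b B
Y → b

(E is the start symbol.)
{ ')', 'b', 'c' }

FIRST sets of the non-terminals involved (from the grammar, by fixed-point iteration):
  FIRST(Y) = { ')', 'b', 'c' }

To compute FIRST(Y b), process the symbols left to right:
Symbol Y is a non-terminal. Add FIRST(Y) \ {ε} = { ')', 'b', 'c' }
Y is not nullable (ε ∉ FIRST(Y)), so stop here.
FIRST(Y b) = { ')', 'b', 'c' }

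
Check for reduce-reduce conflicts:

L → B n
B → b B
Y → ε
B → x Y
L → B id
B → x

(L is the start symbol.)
A reduce-reduce conflict occurs when an LR(0) state has two complete items [A → α .] and [B → β .] — both call for a reduction, and with no lookahead the parser cannot choose between them.

Augment with L' → L and build the canonical LR(0) collection (I0 = CLOSURE({[L' → . L]}), then GOTO on every symbol after a dot until no new states appear). It has 9 states:
  I0: { [B → . b B], [B → . x Y], [B → . x], [L → . B id], [L → . B n], [L' → . L] }  — shift
  I1: { [L → B . id], [L → B . n] }  — shift
  I2: { [L' → L .] }  — accept
  I3: { [B → . b B], [B → . x Y], [B → . x], [B → b . B] }  — shift
  I4: { [B → x . Y], [B → x .], [Y → .] }  — 2 reduces
  I5: { [B → x Y .] }  — reduce
  I6: { [B → b B .] }  — reduce
  I7: { [L → B id .] }  — reduce
  I8: { [L → B n .] }  — reduce

I4 contains complete items [B → x .], [Y → .] — reduce-reduce conflict.

Answer: Yes — I4: [B → x .] vs [Y → .]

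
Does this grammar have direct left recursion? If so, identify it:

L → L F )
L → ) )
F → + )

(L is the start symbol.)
L → L F ): LEFT RECURSIVE (starts with L)
L → ) ): starts with ')'
F → + ): starts with '+'

The grammar has direct left recursion on: L.

Answer: Yes, L is left-recursive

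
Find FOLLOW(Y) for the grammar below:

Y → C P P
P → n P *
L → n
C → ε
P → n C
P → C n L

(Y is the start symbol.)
{ $ }

Y is the start symbol, so $ ∈ FOLLOW(Y).
Y does not occur on any right-hand side.

Taking the union: FOLLOW(Y) = { $ }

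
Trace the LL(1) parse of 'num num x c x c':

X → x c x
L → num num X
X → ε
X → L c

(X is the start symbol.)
LL(1) parsing maintains a stack (initially the start symbol over $) and the input. At each step: if the stack top is a terminal, match it against the current input token; if it is a non-terminal N, replace it with the RHS of M[N, lookahead] (the unique production whose predict set contains the lookahead).

Stack is shown with the top on the left.

Stack          Input              Action
----------------------------------------
X $            num num x c x c $  output X → L c
L c $          num num x c x c $  output L → num num X
num num X c $  num num x c x c $  match 'num'
num X c $      num x c x c $      match 'num'
X c $          x c x c $          output X → x c x
x c x c $      x c x c $          match 'x'
c x c $        c x c $            match 'c'
x c $          x c $              match 'x'
c $            c $                match 'c'
$              $                  accept

The string is accepted.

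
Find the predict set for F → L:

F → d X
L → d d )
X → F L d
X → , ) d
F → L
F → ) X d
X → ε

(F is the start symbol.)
{ 'd' }

PREDICT(F → L) = (FIRST(RHS) \ {ε}) ∪ (FOLLOW(F) if ε ∈ FIRST(RHS), i.e. RHS ⇒* ε)
FIRST(L) = { 'd' }
FIRST(L) = { 'd' }
ε ∉ FIRST(L), so FOLLOW(F) is not added.
PREDICT(F → L) = { 'd' }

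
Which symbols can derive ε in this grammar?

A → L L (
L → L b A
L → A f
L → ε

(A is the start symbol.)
ε-productions: L → ε
So L is immediately nullable.
No further non-terminal can be added: every production for the remaining non-terminals contains a terminal or a non-nullable non-terminal.
Nullable = { 'L' }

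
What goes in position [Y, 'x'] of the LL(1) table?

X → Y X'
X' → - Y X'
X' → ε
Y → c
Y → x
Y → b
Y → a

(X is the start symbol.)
Y → x

To find M[Y, 'x'], we find productions for Y where 'x' is in the predict set (PREDICT(N → α) = (FIRST(α) \ {ε}) ∪ (FOLLOW(N) if α ⇒* ε)).

Y → c: PREDICT = { 'c' }
Y → x: PREDICT = { 'x' }
  'x' is in predict set, so this production goes in M[Y, 'x']
Y → b: PREDICT = { 'b' }
Y → a: PREDICT = { 'a' }

M[Y, 'x'] = Y → x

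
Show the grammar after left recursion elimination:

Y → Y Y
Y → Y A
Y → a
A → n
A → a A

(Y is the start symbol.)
Y is directly left-recursive. The standard transformation for
  A → A α₁ | ... | A α_m | β₁ | ... | β_n
is
  A  → β₁ A' | ... | β_n A'
  A' → α₁ A' | ... | α_m A' | ε

Y → a becomes Y → a Y'
Y → Y Y becomes Y' → Y Y'
Y → Y A becomes Y' → A Y'
Add Y' → ε

Productions for other non-terminals are unchanged:
  A → n
  A → a A

Resulting grammar:
Y → a Y'
Y' → Y Y'
Y' → A Y'
Y' → ε
A → n
A → a A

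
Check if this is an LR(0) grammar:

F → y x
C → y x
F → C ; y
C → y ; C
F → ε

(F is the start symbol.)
No. Shift-reduce conflict between [F → .] and [C → . y ; C]

A grammar is LR(0) if no state in the canonical LR(0) collection has:
  - both a shift item (dot before a terminal) and a complete item (shift-reduce conflict), or
  - two or more complete items (reduce-reduce conflict; the accept item [F' → F .] counts as a complete item here).

Augment with F' → F and build the canonical LR(0) collection (I0 = CLOSURE({[F' → . F]}), then GOTO on every symbol after a dot until no new states appear). It has 11 states:
  I0: { [C → . y ; C], [C → . y x], [F → . C ; y], [F → . y x], [F → .], [F' → . F] }  — shift, reduce
  I1: { [F → C . ; y] }  — shift
  I2: { [F' → F .] }  — accept
  I3: { [C → y . ; C], [C → y . x], [F → y . x] }  — shift
  I4: { [C → . y ; C], [C → . y x], [C → y ; . C] }  — shift
  I5: { [C → y x .], [F → y x .] }  — 2 reduces
  I6: { [C → y ; C .] }  — reduce
  I7: { [C → y . ; C], [C → y . x] }  — shift
  I8: { [C → y x .] }  — reduce
  I9: { [F → C ; . y] }  — shift
  I10: { [F → C ; y .] }  — reduce

Conflict in state I0:
  Shift-reduce conflict between [F → .] and [C → . y ; C]
So the grammar is NOT LR(0).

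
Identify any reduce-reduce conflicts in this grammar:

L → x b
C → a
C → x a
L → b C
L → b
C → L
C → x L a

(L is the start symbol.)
Yes — I11: [L → b .] vs [L → x b .]

Augment with L' → L and build the canonical LR(0) collection (I0 = CLOSURE({[L' → . L]}), then GOTO on every symbol after a dot until no new states appear). It has 13 states:
  I0: { [L → . b C], [L → . b], [L → . x b], [L' → . L] }  — shift
  I1: { [L' → L .] }  — accept
  I2: { [C → . L], [C → . a], [C → . x L a], [C → . x a], [L → . b C], [L → . b], [L → . x b], [L → b . C], [L → b .] }  — shift, reduce
  I3: { [L → x . b] }  — shift
  I4: { [L → x b .] }  — reduce
  I5: { [L → b C .] }  — reduce
  I6: { [C → L .] }  — reduce
  I7: { [C → a .] }  — reduce
  I8: { [C → x . L a], [C → x . a], [L → . b C], [L → . b], [L → . x b], [L → x . b] }  — shift
  I9: { [C → x L . a] }  — shift
  I10: { [C → x a .] }  — reduce
  I11: { [C → . L], [C → . a], [C → . x L a], [C → . x a], [L → . b C], [L → . b], [L → . x b], [L → b . C], [L → b .], [L → x b .] }  — shift, 2 reduces
  I12: { [C → x L a .] }  — reduce

I11 contains complete items [L → b .], [L → x b .] — reduce-reduce conflict.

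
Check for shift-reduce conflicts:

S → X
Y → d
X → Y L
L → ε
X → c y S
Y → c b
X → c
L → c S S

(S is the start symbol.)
A shift-reduce conflict occurs when an LR(0) state has both:
  - a complete (reduce) item [A → α .] (dot at the end), and
  - a shift item [B → β . c γ] (dot before a terminal).

Augment with S' → S and build the canonical LR(0) collection (I0 = CLOSURE({[S' → . S]}), then GOTO on every symbol after a dot until no new states appear). It has 13 states:
  I0: { [S → . X], [S' → . S], [X → . Y L], [X → . c y S], [X → . c], [Y → . c b], [Y → . d] }  — shift
  I1: { [S' → S .] }  — accept
  I2: { [S → X .] }  — reduce
  I3: { [L → . c S S], [L → .], [X → Y . L] }  — shift, reduce
  I4: { [X → c . y S], [X → c .], [Y → c . b] }  — shift, reduce
  I5: { [Y → d .] }  — reduce
  I6: { [Y → c b .] }  — reduce
  I7: { [S → . X], [X → . Y L], [X → . c y S], [X → . c], [X → c y . S], [Y → . c b], [Y → . d] }  — shift
  I8: { [X → c y S .] }  — reduce
  I9: { [X → Y L .] }  — reduce
  I10: { [L → c . S S], [S → . X], [X → . Y L], [X → . c y S], [X → . c], [Y → . c b], [Y → . d] }  — shift
  I11: { [L → c S . S], [S → . X], [X → . Y L], [X → . c y S], [X → . c], [Y → . c b], [Y → . d] }  — shift
  I12: { [L → c S S .] }  — reduce

I3 contains reduce item [L → .] and shift item [L → . c S S] — shift-reduce conflict.
I4 contains reduce item [X → c .] and shift items [X → c . y S], [Y → c . b] — shift-reduce conflict.

Answer: Yes — I3: [L → .] vs [L → . c S S]; I4: [X → c .] vs [X → c . y S]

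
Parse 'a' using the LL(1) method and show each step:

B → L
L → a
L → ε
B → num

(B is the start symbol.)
Stack is shown with the top on the left.

Stack  Input  Action
--------------------
B $    a $    output B → L
L $    a $    output L → a
a $    a $    match 'a'
$      $      accept

The string is accepted.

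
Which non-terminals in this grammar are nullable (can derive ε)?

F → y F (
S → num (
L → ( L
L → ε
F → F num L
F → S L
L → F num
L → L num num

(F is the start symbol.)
A non-terminal is nullable if it can derive ε (the empty string): either it has an ε-production, or it has a production whose right-hand side consists entirely of nullable non-terminals.

ε-productions: L → ε
So L is immediately nullable.
No further non-terminal can be added: every production for the remaining non-terminals contains a terminal or a non-nullable non-terminal.
Nullable = { 'L' }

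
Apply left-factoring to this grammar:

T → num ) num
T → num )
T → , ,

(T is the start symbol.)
T → num ) T'
T' → num
T' → ε
T → , ,

Left-factoring transforms A → αβ₁ | αβ₂ into A → αA' and A' → β₁ | β₂
(α is the longest common prefix among the alternatives). Repeat until
no nonterminal has two alternatives with a common prefix.

Round 1: T has alternatives sharing prefix 'num )'. Introduce T': T → num ) T'
  Add: T' → num
  Add: T' → ε

No remaining common prefixes — done.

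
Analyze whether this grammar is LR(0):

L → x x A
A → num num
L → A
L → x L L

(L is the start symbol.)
No. Reduce-reduce conflict: [L → A .] and [L → x x A .]

A grammar is LR(0) if no state in the canonical LR(0) collection has:
  - both a shift item (dot before a terminal) and a complete item (shift-reduce conflict), or
  - two or more complete items (reduce-reduce conflict; the accept item [L' → L .] counts as a complete item here).

Augment with L' → L and build the canonical LR(0) collection (I0 = CLOSURE({[L' → . L]}), then GOTO on every symbol after a dot until no new states appear). It has 10 states:
  I0: { [A → . num num], [L → . A], [L → . x L L], [L → . x x A], [L' → . L] }  — shift
  I1: { [L → A .] }  — reduce
  I2: { [L' → L .] }  — accept
  I3: { [A → num . num] }  — shift
  I4: { [A → . num num], [L → . A], [L → . x L L], [L → . x x A], [L → x . L L], [L → x . x A] }  — shift
  I5: { [A → . num num], [L → . A], [L → . x L L], [L → . x x A], [L → x L . L] }  — shift
  I6: { [A → . num num], [L → . A], [L → . x L L], [L → . x x A], [L → x . L L], [L → x . x A], [L → x x . A] }  — shift
  I7: { [L → A .], [L → x x A .] }  — 2 reduces
  I8: { [L → x L L .] }  — reduce
  I9: { [A → num num .] }  — reduce

Conflict in state I7:
  Reduce-reduce conflict: [L → A .] and [L → x x A .]
So the grammar is NOT LR(0).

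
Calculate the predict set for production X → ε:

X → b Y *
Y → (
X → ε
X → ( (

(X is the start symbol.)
PREDICT(X → ε) = (FIRST(RHS) \ {ε}) ∪ (FOLLOW(X) if ε ∈ FIRST(RHS), i.e. RHS ⇒* ε)
The right-hand side is ε (FIRST(ε) = { ε }), so the predict set is FOLLOW(X) = { $ }
PREDICT(X → ε) = { $ }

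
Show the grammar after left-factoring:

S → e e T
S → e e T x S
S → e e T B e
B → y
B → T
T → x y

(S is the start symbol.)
S → e e T S'
S' → ε
S' → x S
S' → B e
B → y
B → T
T → x y

Left-factoring transforms A → αβ₁ | αβ₂ into A → αA' and A' → β₁ | β₂
(α is the longest common prefix among the alternatives). Repeat until
no nonterminal has two alternatives with a common prefix.

Round 1: S has alternatives sharing prefix 'e e T'. Introduce S': S → e e T S'
  Add: S' → ε
  Add: S' → x S
  Add: S' → B e

No remaining common prefixes — done.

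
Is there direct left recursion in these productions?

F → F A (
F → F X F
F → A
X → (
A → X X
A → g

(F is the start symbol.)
Yes, F is left-recursive

Direct left recursion occurs when N → N α for some non-terminal N (the right-hand side begins with the left-hand side itself).

F → F A (: LEFT RECURSIVE (starts with F)
F → F X F: LEFT RECURSIVE (starts with F)
F → A: starts with A
X → (: starts with '('
A → X X: starts with X
A → g: starts with g

The grammar has direct left recursion on: F.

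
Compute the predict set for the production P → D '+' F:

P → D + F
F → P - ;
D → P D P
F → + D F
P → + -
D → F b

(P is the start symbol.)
PREDICT(P → D '+' F) = (FIRST(RHS) \ {ε}) ∪ (FOLLOW(P) if ε ∈ FIRST(RHS), i.e. RHS ⇒* ε)
FIRST(D) = { '+' }
FIRST(D '+' F) = { '+' }
ε ∉ FIRST(D '+' F), so FOLLOW(P) is not added.
PREDICT(P → D '+' F) = { '+' }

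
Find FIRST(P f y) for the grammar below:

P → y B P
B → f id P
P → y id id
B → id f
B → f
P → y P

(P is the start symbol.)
{ 'y' }

FIRST sets of the non-terminals involved (from the grammar, by fixed-point iteration):
  FIRST(P) = { 'y' }

To compute FIRST(P f y), process the symbols left to right:
Symbol P is a non-terminal. Add FIRST(P) \ {ε} = { 'y' }
P is not nullable (ε ∉ FIRST(P)), so stop here.
FIRST(P f y) = { 'y' }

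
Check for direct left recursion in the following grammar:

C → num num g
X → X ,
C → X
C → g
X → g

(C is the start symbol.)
Yes, X is left-recursive

C → num num g: starts with num
X → X ,: LEFT RECURSIVE (starts with X)
C → X: starts with X
C → g: starts with g
X → g: starts with g

The grammar has direct left recursion on: X.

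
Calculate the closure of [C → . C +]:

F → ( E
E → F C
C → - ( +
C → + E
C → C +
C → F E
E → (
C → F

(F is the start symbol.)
To compute CLOSURE, for each item [A → α.Bβ] where B is a non-terminal, add [B → .γ] for all productions B → γ; repeat for the newly added items until nothing changes.

Start with: [C → . C +]
  [C → . C +] has the dot before C: add [C → . - ( +], [C → . + E], [C → . F E], [C → . F]
  [C → . F E] has the dot before F: add [F → . ( E]
No further items can be added.

CLOSURE = { [C → . + E], [C → . - ( +], [C → . C +], [C → . F E], [C → . F], [F → . ( E] }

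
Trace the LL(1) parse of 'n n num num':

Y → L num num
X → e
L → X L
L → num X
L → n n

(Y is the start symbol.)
LL(1) parsing maintains a stack (initially the start symbol over $) and the input. At each step: if the stack top is a terminal, match it against the current input token; if it is a non-terminal N, replace it with the RHS of M[N, lookahead] (the unique production whose predict set contains the lookahead).

Stack is shown with the top on the left.

Stack          Input          Action
------------------------------------
Y $            n n num num $  output Y → L num num
L num num $    n n num num $  output L → n n
n n num num $  n n num num $  match 'n'
n num num $    n num num $    match 'n'
num num $      num num $      match 'num'
num $          num $          match 'num'
$              $              accept

The string is accepted.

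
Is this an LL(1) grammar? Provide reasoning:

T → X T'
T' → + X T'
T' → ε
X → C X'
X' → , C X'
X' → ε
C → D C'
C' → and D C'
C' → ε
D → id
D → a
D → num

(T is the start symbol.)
A grammar is LL(1) if for each non-terminal N with multiple productions, the predict sets of those productions are pairwise disjoint, where PREDICT(N → α) = (FIRST(α) \ {ε}) ∪ (FOLLOW(N) if α ⇒* ε).

Relevant sets:
  FOLLOW(T') = { $ }
  FOLLOW(X') = { $, '+' }
  FOLLOW(C') = { $, '+', ',' }

For T':
  PREDICT(T' → '+' X T') = { '+' }
  PREDICT(T' → ε) = { $ }
For X':
  PREDICT(X' → ',' C X') = { ',' }
  PREDICT(X' → ε) = { $, '+' }
For C':
  PREDICT(C' → and D C') = { 'and' }
  PREDICT(C' → ε) = { $, '+', ',' }
For D:
  PREDICT(D → id) = { 'id' }
  PREDICT(D → a) = { 'a' }
  PREDICT(D → num) = { 'num' }
T, X, C have a single production, so nothing to check there.

All predict sets are disjoint. The grammar IS LL(1).

Answer: Yes, the grammar is LL(1).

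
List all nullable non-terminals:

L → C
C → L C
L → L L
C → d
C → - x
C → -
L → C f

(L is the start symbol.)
There are no ε-productions, so no non-terminal can derive ε.
No non-terminals are nullable.

Answer: None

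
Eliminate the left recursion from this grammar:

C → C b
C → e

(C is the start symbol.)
C → e C'
C' → b C'
C' → ε

C is directly left-recursive. The standard transformation for
  A → A α₁ | ... | A α_m | β₁ | ... | β_n
is
  A  → β₁ A' | ... | β_n A'
  A' → α₁ A' | ... | α_m A' | ε

C → e becomes C → e C'
C → C b becomes C' → b C'
Add C' → ε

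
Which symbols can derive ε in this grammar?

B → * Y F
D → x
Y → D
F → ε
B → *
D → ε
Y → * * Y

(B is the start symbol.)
{ 'D', 'F', 'Y' }

ε-productions: F → ε, D → ε
So F, D are immediately nullable.
Y → D: every symbol on the right is nullable, so Y is nullable too.
No further non-terminal can be added: every production for the remaining non-terminals contains a terminal or a non-nullable non-terminal.
Nullable = { 'D', 'F', 'Y' }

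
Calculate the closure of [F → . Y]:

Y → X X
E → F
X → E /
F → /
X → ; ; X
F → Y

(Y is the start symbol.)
To compute CLOSURE, for each item [A → α.Bβ] where B is a non-terminal, add [B → .γ] for all productions B → γ; repeat for the newly added items until nothing changes.

Start with: [F → . Y]
  [F → . Y] has the dot before Y: add [Y → . X X]
  [Y → . X X] has the dot before X: add [X → . E /], [X → . ; ; X]
  [X → . E /] has the dot before E: add [E → . F]
  [E → . F] has the dot before F: add [F → . /]
No further items can be added.

CLOSURE = { [E → . F], [F → . /], [F → . Y], [X → . ; ; X], [X → . E /], [Y → . X X] }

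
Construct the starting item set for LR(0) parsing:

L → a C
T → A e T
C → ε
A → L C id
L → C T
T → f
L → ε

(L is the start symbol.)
{ [C → .], [L → . C T], [L → . a C], [L → .], [L' → . L] }

First, augment the grammar with L' → L
I₀ = CLOSURE({ [L' → . L] }):
  [L' → . L] has the dot before L: add [L → . a C], [L → . C T], [L → .]
  [L → . C T] has the dot before C: add [C → .]
No further items can be added.

I₀ = { [C → .], [L → . C T], [L → . a C], [L → .], [L' → . L] }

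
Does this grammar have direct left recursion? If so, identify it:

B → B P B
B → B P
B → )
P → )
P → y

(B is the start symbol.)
B → B P B: LEFT RECURSIVE (starts with B)
B → B P: LEFT RECURSIVE (starts with B)
B → ): starts with ')'
P → ): starts with ')'
P → y: starts with y

The grammar has direct left recursion on: B.

Answer: Yes, B is left-recursive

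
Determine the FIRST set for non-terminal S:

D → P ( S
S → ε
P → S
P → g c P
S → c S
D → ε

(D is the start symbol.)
To compute FIRST(S), examine every production with S on the left-hand side, reading each right-hand side left to right until a non-nullable symbol is reached.

From S → ε:
  - ε-production, so ε ∈ FIRST(S)
From S → c S:
  - c is a terminal: add 'c' and stop

Collecting: FIRST(S) = { 'c', ε }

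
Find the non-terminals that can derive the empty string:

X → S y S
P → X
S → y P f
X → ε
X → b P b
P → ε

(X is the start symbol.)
ε-productions: X → ε, P → ε
So X, P are immediately nullable.
No further non-terminal can be added: every production for the remaining non-terminals contains a terminal or a non-nullable non-terminal.
Nullable = { 'P', 'X' }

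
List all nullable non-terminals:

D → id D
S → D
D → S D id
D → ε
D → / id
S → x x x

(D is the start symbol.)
{ 'D', 'S' }

A non-terminal is nullable if it can derive ε (the empty string): either it has an ε-production, or it has a production whose right-hand side consists entirely of nullable non-terminals.

ε-productions: D → ε
So D is immediately nullable.
S → D: every symbol on the right is nullable, so S is nullable too.
Every non-terminal is now nullable.
Nullable = { 'D', 'S' }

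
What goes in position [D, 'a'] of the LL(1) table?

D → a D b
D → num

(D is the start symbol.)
To find M[D, 'a'], we find productions for D where 'a' is in the predict set (PREDICT(N → α) = (FIRST(α) \ {ε}) ∪ (FOLLOW(N) if α ⇒* ε)).

D → a D b: PREDICT = { 'a' }
  'a' is in predict set, so this production goes in M[D, 'a']
D → num: PREDICT = { 'num' }

M[D, 'a'] = D → a D b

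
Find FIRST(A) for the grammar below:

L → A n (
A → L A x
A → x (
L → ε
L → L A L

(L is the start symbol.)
{ 'x' }

To compute FIRST(A), examine every production with A on the left-hand side, reading each right-hand side left to right until a non-nullable symbol is reached.

FIRST sets of the other non-terminals involved (by the same procedure, iterated to a fixed point):
  FIRST(L) = { 'x', ε }

From A → L A x:
  - L is a non-terminal: add FIRST(L) \ {ε} = { 'x' }
    L is nullable, so continue to the next symbol
  - A is the symbol being defined: contributes nothing new
    A is not nullable, so stop
From A → x (:
  - x is a terminal: add 'x' and stop

Collecting: FIRST(A) = { 'x' }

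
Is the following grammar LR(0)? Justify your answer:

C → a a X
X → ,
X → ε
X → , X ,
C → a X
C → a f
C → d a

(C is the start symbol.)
No. Shift-reduce conflict between [X → .] and [C → a . a X]

Augment with C' → C and build the canonical LR(0) collection (I0 = CLOSURE({[C' → . C]}), then GOTO on every symbol after a dot until no new states appear). It has 12 states:
  I0: { [C → . a X], [C → . a a X], [C → . a f], [C → . d a], [C' → . C] }  — shift
  I1: { [C' → C .] }  — accept
  I2: { [C → a . X], [C → a . a X], [C → a . f], [X → . , X ,], [X → . ,], [X → .] }  — shift, reduce
  I3: { [C → d . a] }  — shift
  I4: { [C → d a .] }  — reduce
  I5: { [X → , . X ,], [X → , .], [X → . , X ,], [X → . ,], [X → .] }  — shift, 2 reduces
  I6: { [C → a X .] }  — reduce
  I7: { [C → a a . X], [X → . , X ,], [X → . ,], [X → .] }  — shift, reduce
  I8: { [C → a f .] }  — reduce
  I9: { [C → a a X .] }  — reduce
  I10: { [X → , X . ,] }  — shift
  I11: { [X → , X , .] }  — reduce

Conflict in state I2:
  Shift-reduce conflict between [X → .] and [C → a . a X]
So the grammar is NOT LR(0).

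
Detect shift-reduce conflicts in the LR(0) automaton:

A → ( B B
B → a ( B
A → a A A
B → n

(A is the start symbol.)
A shift-reduce conflict occurs when an LR(0) state has both:
  - a complete (reduce) item [A → α .] (dot at the end), and
  - a shift item [B → β . c γ] (dot before a terminal).

Augment with A' → A and build the canonical LR(0) collection (I0 = CLOSURE({[A' → . A]}), then GOTO on every symbol after a dot until no new states appear). It has 12 states:
  I0: { [A → . ( B B], [A → . a A A], [A' → . A] }  — shift
  I1: { [A → ( . B B], [B → . a ( B], [B → . n] }  — shift
  I2: { [A' → A .] }  — accept
  I3: { [A → . ( B B], [A → . a A A], [A → a . A A] }  — shift
  I4: { [A → . ( B B], [A → . a A A], [A → a A . A] }  — shift
  I5: { [A → a A A .] }  — reduce
  I6: { [A → ( B . B], [B → . a ( B], [B → . n] }  — shift
  I7: { [B → a . ( B] }  — shift
  I8: { [B → n .] }  — reduce
  I9: { [B → . a ( B], [B → . n], [B → a ( . B] }  — shift
  I10: { [B → a ( B .] }  — reduce
  I11: { [A → ( B B .] }  — reduce

No state contains both a complete item and a shift item.

Answer: No shift-reduce conflicts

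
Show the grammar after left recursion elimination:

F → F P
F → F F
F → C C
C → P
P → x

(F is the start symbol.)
F → C C F'
F' → P F'
F' → F F'
F' → ε
C → P
P → x

F is directly left-recursive. The standard transformation for
  A → A α₁ | ... | A α_m | β₁ | ... | β_n
is
  A  → β₁ A' | ... | β_n A'
  A' → α₁ A' | ... | α_m A' | ε

F → C C becomes F → C C F'
F → F P becomes F' → P F'
F → F F becomes F' → F F'
Add F' → ε

Productions for other non-terminals are unchanged:
  C → P
  P → x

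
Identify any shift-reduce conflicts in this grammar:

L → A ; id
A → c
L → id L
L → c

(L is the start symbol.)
A shift-reduce conflict occurs when an LR(0) state has both:
  - a complete (reduce) item [A → α .] (dot at the end), and
  - a shift item [B → β . c γ] (dot before a terminal).

Augment with L' → L and build the canonical LR(0) collection (I0 = CLOSURE({[L' → . L]}), then GOTO on every symbol after a dot until no new states appear). It has 8 states:
  I0: { [A → . c], [L → . A ; id], [L → . c], [L → . id L], [L' → . L] }  — shift
  I1: { [L → A . ; id] }  — shift
  I2: { [L' → L .] }  — accept
  I3: { [A → c .], [L → c .] }  — 2 reduces
  I4: { [A → . c], [L → . A ; id], [L → . c], [L → . id L], [L → id . L] }  — shift
  I5: { [L → id L .] }  — reduce
  I6: { [L → A ; . id] }  — shift
  I7: { [L → A ; id .] }  — reduce

No state contains both a complete item and a shift item.

Answer: No shift-reduce conflicts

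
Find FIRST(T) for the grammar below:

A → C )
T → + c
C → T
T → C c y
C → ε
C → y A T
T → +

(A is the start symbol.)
To compute FIRST(T), examine every production with T on the left-hand side, reading each right-hand side left to right until a non-nullable symbol is reached.

FIRST sets of the other non-terminals involved (by the same procedure, iterated to a fixed point):
  FIRST(C) = { '+', 'c', 'y', ε }

From T → + c:
  - '+' is a terminal: add '+' and stop
From T → C c y:
  - C is a non-terminal: add FIRST(C) \ {ε} = { '+', 'c', 'y' }
    C is nullable, so continue to the next symbol
  - c is a terminal: add 'c' and stop
From T → +:
  - '+' is a terminal: add '+' and stop

Collecting: FIRST(T) = { '+', 'c', 'y' }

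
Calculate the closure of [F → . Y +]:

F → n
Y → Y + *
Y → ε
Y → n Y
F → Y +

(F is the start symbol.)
To compute CLOSURE, for each item [A → α.Bβ] where B is a non-terminal, add [B → .γ] for all productions B → γ; repeat for the newly added items until nothing changes.

Start with: [F → . Y +]
  [F → . Y +] has the dot before Y: add [Y → . Y + *], [Y → .], [Y → . n Y]
No further items can be added.

CLOSURE = { [F → . Y +], [Y → . Y + *], [Y → . n Y], [Y → .] }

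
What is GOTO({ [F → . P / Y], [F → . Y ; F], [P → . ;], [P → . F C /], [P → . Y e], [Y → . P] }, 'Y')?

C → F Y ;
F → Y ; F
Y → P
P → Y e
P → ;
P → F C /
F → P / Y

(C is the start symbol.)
GOTO(I, 'Y') = CLOSURE({ [A → αX.β] : [A → α.Xβ] ∈ I, X = 'Y' })

Items with dot before 'Y', with the dot advanced:
  [F → . Y ; F] → [F → Y . ; F]
  [P → . Y e] → [P → Y . e]
Closure adds nothing (no advanced item has the dot before a non-terminal).

GOTO = { [F → Y . ; F], [P → Y . e] }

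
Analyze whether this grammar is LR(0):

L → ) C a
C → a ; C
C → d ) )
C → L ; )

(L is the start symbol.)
Yes, the grammar is LR(0)

Augment with L' → L and build the canonical LR(0) collection (I0 = CLOSURE({[L' → . L]}), then GOTO on every symbol after a dot until no new states appear). It has 14 states:
  I0: { [L → . ) C a], [L' → . L] }  — shift
  I1: { [C → . L ; )], [C → . a ; C], [C → . d ) )], [L → ) . C a], [L → . ) C a] }  — shift
  I2: { [L' → L .] }  — accept
  I3: { [L → ) C . a] }  — shift
  I4: { [C → L . ; )] }  — shift
  I5: { [C → a . ; C] }  — shift
  I6: { [C → d . ) )] }  — shift
  I7: { [C → d ) . )] }  — shift
  I8: { [C → d ) ) .] }  — reduce
  I9: { [C → . L ; )], [C → . a ; C], [C → . d ) )], [C → a ; . C], [L → . ) C a] }  — shift
  I10: { [C → a ; C .] }  — reduce
  I11: { [C → L ; . )] }  — shift
  I12: { [C → L ; ) .] }  — reduce
  I13: { [L → ) C a .] }  — reduce

Every state is either a pure shift/goto state or contains exactly one complete item and nothing to shift — no conflicts. The grammar is LR(0).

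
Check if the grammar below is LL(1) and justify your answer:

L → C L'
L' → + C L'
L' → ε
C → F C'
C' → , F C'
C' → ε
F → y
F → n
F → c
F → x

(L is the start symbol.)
Yes, the grammar is LL(1).

A grammar is LL(1) if for each non-terminal N with multiple productions, the predict sets of those productions are pairwise disjoint, where PREDICT(N → α) = (FIRST(α) \ {ε}) ∪ (FOLLOW(N) if α ⇒* ε).

Relevant sets:
  FOLLOW(L') = { $ }
  FOLLOW(C') = { $, '+' }

For L':
  PREDICT(L' → '+' C L') = { '+' }
  PREDICT(L' → ε) = { $ }
For C':
  PREDICT(C' → ',' F C') = { ',' }
  PREDICT(C' → ε) = { $, '+' }
For F:
  PREDICT(F → y) = { 'y' }
  PREDICT(F → n) = { 'n' }
  PREDICT(F → c) = { 'c' }
  PREDICT(F → x) = { 'x' }
L, C have a single production, so nothing to check there.

All predict sets are disjoint. The grammar IS LL(1).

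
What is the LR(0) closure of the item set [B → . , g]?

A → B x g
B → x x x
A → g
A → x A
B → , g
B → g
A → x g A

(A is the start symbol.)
{ [B → . , g] }

Start with: [B → . , g]
The dot precedes the terminal ',', so nothing is added.

CLOSURE = { [B → . , g] }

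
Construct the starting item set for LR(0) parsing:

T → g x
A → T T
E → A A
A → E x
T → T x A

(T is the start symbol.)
First, augment the grammar with T' → T
I₀ = CLOSURE({ [T' → . T] }):
  [T' → . T] has the dot before T: add [T → . g x], [T → . T x A]
No further items can be added.

I₀ = { [T → . T x A], [T → . g x], [T' → . T] }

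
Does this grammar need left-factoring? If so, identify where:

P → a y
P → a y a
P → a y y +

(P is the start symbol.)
Left-factoring is needed when two productions for the same non-terminal
share a common prefix on the right-hand side.

Productions for P:
  P → a y
  P → a y a
  P → a y y +

Found common prefix 'a y' in productions for P

Answer: Yes, P has productions with common prefix 'a y'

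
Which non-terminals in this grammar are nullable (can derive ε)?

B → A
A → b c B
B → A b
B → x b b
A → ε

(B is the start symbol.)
{ 'A', 'B' }

ε-productions: A → ε
So A is immediately nullable.
B → A: every symbol on the right is nullable, so B is nullable too.
Every non-terminal is now nullable.
Nullable = { 'A', 'B' }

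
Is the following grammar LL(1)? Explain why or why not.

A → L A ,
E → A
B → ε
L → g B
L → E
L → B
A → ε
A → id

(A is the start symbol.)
A grammar is LL(1) if for each non-terminal N with multiple productions, the predict sets of those productions are pairwise disjoint, where PREDICT(N → α) = (FIRST(α) \ {ε}) ∪ (FOLLOW(N) if α ⇒* ε).

Relevant sets:
  FIRST(L) = { ',', 'g', 'id', ε }
  FIRST(A) = { ',', 'g', 'id', ε }
  FIRST(E) = { ',', 'g', 'id', ε }
  FIRST(B) = { ε }
  FOLLOW(A) = { $, ',', 'g', 'id' }
  FOLLOW(L) = { ',', 'g', 'id' }

For A:
  PREDICT(A → L A ',') = { ',', 'g', 'id' }
  PREDICT(A → ε) = { $, ',', 'g', 'id' }
  PREDICT(A → id) = { 'id' }
For L:
  PREDICT(L → g B) = { 'g' }
  PREDICT(L → E) = { ',', 'g', 'id' }
  PREDICT(L → B) = { ',', 'g', 'id' }
E, B have a single production, so nothing to check there.

Conflict found: Predict set conflict for A: { ',', 'g', 'id' }
The grammar is NOT LL(1).

Answer: No. Predict set conflict for A: { ',', 'g', 'id' }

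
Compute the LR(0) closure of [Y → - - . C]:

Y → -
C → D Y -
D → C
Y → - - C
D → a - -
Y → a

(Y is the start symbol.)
{ [C → . D Y -], [D → . C], [D → . a - -], [Y → - - . C] }

To compute CLOSURE, for each item [A → α.Bβ] where B is a non-terminal, add [B → .γ] for all productions B → γ; repeat for the newly added items until nothing changes.

Start with: [Y → - - . C]
  [Y → - - . C] has the dot before C: add [C → . D Y -]
  [C → . D Y -] has the dot before D: add [D → . C], [D → . a - -]
No further items can be added.

CLOSURE = { [C → . D Y -], [D → . C], [D → . a - -], [Y → - - . C] }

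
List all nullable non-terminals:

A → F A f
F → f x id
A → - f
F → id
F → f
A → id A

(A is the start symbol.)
None

A non-terminal is nullable if it can derive ε (the empty string): either it has an ε-production, or it has a production whose right-hand side consists entirely of nullable non-terminals.

There are no ε-productions, so no non-terminal can derive ε.
No non-terminals are nullable.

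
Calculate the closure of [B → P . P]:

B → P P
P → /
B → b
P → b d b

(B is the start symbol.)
{ [B → P . P], [P → . /], [P → . b d b] }

To compute CLOSURE, for each item [A → α.Bβ] where B is a non-terminal, add [B → .γ] for all productions B → γ; repeat for the newly added items until nothing changes.

Start with: [B → P . P]
  [B → P . P] has the dot before P: add [P → . /], [P → . b d b]
No further items can be added.

CLOSURE = { [B → P . P], [P → . /], [P → . b d b] }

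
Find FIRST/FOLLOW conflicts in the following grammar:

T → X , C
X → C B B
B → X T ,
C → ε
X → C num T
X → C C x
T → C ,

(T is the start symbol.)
Nullable non-terminals: C.
C has a nullable alternative but only one production, so nothing to check.

B, T, X have no nullable alternative, so no FIRST/FOLLOW check is needed there.

No FIRST/FOLLOW conflicts found.

Answer: No FIRST/FOLLOW conflicts.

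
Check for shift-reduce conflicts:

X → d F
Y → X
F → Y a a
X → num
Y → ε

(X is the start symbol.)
Augment with X' → X and build the canonical LR(0) collection (I0 = CLOSURE({[X' → . X]}), then GOTO on every symbol after a dot until no new states appear). It has 9 states:
  I0: { [X → . d F], [X → . num], [X' → . X] }  — shift
  I1: { [X' → X .] }  — accept
  I2: { [F → . Y a a], [X → . d F], [X → . num], [X → d . F], [Y → . X], [Y → .] }  — shift, reduce
  I3: { [X → num .] }  — reduce
  I4: { [X → d F .] }  — reduce
  I5: { [Y → X .] }  — reduce
  I6: { [F → Y . a a] }  — shift
  I7: { [F → Y a . a] }  — shift
  I8: { [F → Y a a .] }  — reduce

I2 contains reduce item [Y → .] and shift items [X → . d F], [X → . num] — shift-reduce conflict.

Answer: Yes — I2: [Y → .] vs [X → . d F]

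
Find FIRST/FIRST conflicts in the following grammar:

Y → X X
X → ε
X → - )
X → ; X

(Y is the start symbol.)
A FIRST/FIRST conflict occurs when two productions N → α and N → β for the same non-terminal have FIRST(α) ∩ FIRST(β) ≠ ∅ (with ε ∈ FIRST of a nullable right-hand side, so two nullable alternatives also conflict).

Productions for X:
  X → ε: FIRST = { ε }
  X → - ): FIRST = { '-' }
  X → ; X: FIRST = { ';' }
Y has only one production, so no FIRST/FIRST conflict is possible there.

All alternatives of each non-terminal have pairwise disjoint FIRST sets.

Answer: No FIRST/FIRST conflicts.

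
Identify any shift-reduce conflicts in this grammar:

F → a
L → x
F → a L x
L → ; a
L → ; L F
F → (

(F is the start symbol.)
Yes — I3: [F → a .] vs [L → . ; L F]

A shift-reduce conflict occurs when an LR(0) state has both:
  - a complete (reduce) item [A → α .] (dot at the end), and
  - a shift item [B → β . c γ] (dot before a terminal).

Augment with F' → F and build the canonical LR(0) collection (I0 = CLOSURE({[F' → . F]}), then GOTO on every symbol after a dot until no new states appear). It has 11 states:
  I0: { [F → . (], [F → . a L x], [F → . a], [F' → . F] }  — shift
  I1: { [F → ( .] }  — reduce
  I2: { [F' → F .] }  — accept
  I3: { [F → a . L x], [F → a .], [L → . ; L F], [L → . ; a], [L → . x] }  — shift, reduce
  I4: { [L → . ; L F], [L → . ; a], [L → . x], [L → ; . L F], [L → ; . a] }  — shift
  I5: { [F → a L . x] }  — shift
  I6: { [L → x .] }  — reduce
  I7: { [F → a L x .] }  — reduce
  I8: { [F → . (], [F → . a L x], [F → . a], [L → ; L . F] }  — shift
  I9: { [L → ; a .] }  — reduce
  I10: { [L → ; L F .] }  — reduce

I3 contains reduce item [F → a .] and shift items [L → . ; L F], [L → . ; a], [L → . x] — shift-reduce conflict.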